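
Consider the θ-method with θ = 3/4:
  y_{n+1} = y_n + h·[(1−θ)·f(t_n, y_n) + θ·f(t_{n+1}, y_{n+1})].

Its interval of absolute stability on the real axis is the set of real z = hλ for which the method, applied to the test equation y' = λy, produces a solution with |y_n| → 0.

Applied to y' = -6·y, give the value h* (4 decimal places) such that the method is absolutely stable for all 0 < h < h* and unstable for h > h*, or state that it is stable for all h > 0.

(−∞, 0) — no finite endpoint. Any h>0 works for λ=-6.

On y'=λy, z=hλ:
  y_{n+1} = y_n + z·[1/4·y_n + 3/4·y_{n+1}] ⇒ (1 − 3/4z)y_{n+1} = (1 + 1/4z)y_n
  Hence R(z) = (1 + 1/4z)/(1 − 3/4z).

Need |R(x)|<1, x<0.
x=-1.43: |R|=0.3100
x=-2: |R|=0.2000
x=-10: |R|=0.1765
x=-100: |R|=0.3158
θ=3/4≥1/2 ⇒ |1+1/4x|<|1−3/4x| ∀x<0 ⇒ stable on all of ℝ⁻.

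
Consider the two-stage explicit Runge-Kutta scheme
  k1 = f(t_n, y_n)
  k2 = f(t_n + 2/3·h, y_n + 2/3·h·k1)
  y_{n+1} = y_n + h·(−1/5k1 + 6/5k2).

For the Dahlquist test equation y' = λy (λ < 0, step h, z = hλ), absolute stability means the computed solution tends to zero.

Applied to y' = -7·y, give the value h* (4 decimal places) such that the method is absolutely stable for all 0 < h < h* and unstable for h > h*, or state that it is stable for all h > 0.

(-1.2500,0); λ=-7 ⇒ h* = (5/4)/7 = 0.1786.

Test eqn y'=λy, z=hλ:
  k1=λy_n ⇒ h·k1=z·y_n;  k2=λ(1+2/3z)y_n ⇒ h·k2=z(1+2/3z)y_n
  y_{n+1}/y_n = 1 − 1/5z + 6/5z(1+2/3z) = 1 + z + 4/5z²
  so R(z) = 1 + z + 4/5z².

Solve |R(x)|<1 on ℝ⁻.
x=-1.5: |R|=1.3000
R=1: x+4/5x²=0 ⇒ x=−5/4=-1.2500; min R=1−1/(4·4/5)=0.6875>−1
Confirm numerically:
  x=-1.205: |R|=0.95662 <1
  x=-1.003: |R|=0.80181 <1
  x=-0.736: |R|=0.69736 <1
  x=-1.762: |R|=1.72172 >1
  x=-1.547: |R|=1.36757 >1
  x=-1.445: |R|=1.22542 >1
Stable set (-1.2500, 0).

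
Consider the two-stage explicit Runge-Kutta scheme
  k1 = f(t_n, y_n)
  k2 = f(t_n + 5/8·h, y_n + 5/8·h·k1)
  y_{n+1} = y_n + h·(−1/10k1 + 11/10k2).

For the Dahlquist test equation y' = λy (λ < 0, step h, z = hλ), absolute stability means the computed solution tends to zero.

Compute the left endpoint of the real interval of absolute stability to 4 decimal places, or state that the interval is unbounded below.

left endpoint -1.4545.

Test eqn y'=λy, z=hλ:
  k1=λy_n ⇒ h·k1=z·y_n;  k2=λ(1+5/8z)y_n ⇒ h·k2=z(1+5/8z)y_n
  y_{n+1}/y_n = 1 − 1/10z + 11/10z(1+5/8z) = 1 + z + 11/16z²
  so R(z) = 1 + z + 11/16z².

Solve |R(x)|<1 on ℝ⁻.
x=-1.36: |R|=0.9116
R=1: x+11/16x²=0 ⇒ x=−16/11=-1.4545; min R=1−1/(4·11/16)=0.6364>−1
Confirm numerically:
  x=-0.842: |R|=0.64541 <1
  x=-0.614: |R|=0.64518 <1
  x=-0.608: |R|=0.64614 <1
  x=-2.036: |R|=1.81389 >1
  x=-1.527: |R|=1.07606 >1
Stable set (-1.4545, 0).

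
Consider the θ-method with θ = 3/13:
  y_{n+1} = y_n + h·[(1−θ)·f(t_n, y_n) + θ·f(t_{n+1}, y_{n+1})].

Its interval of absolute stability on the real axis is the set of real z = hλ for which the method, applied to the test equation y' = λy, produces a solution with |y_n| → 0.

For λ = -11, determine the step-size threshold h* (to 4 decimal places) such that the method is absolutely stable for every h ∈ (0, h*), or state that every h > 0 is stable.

Set f=λy, z=hλ:
  y_{n+1} = y_n + z·[10/13·y_n + 3/13·y_{n+1}] ⇒ (1 − 3/13z)y_{n+1} = (1 + 10/13z)y_n
  ⇒ R(z) = (1 + 10/13z)/(1 − 3/13z).

Solve |R(x)|<1 on ℝ⁻.
x=-1.55: |R|=0.1416
R=−1: 1+10/13x = −1+3/13x ⇒ -7/13x=2 ⇒ x=2/(-7/13)=-3.7143
Confirm numerically:
  x=-3.304: |R|=0.87465 <1
  x=-3.093: |R|=0.80479 <1
  x=-2.496: |R|=0.58376 <1
  x=-1.935: |R|=0.33768 <1
  x=-4.191: |R|=1.13049 >1
  x=-4.144: |R|=1.11828 >1
  x=-4.091: |R|=1.10434 >1
Interval (-3.7143, 0).

(-3.7143,0); λ=-11 ⇒ h* = (26/7)/11 = 0.3377.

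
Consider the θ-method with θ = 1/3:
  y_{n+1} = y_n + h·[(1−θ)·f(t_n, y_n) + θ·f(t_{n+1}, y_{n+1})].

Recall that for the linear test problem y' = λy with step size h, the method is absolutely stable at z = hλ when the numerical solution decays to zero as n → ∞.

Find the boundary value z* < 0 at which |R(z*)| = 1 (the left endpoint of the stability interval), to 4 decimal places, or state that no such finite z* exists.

With y'=λy (z=hλ):
  y_{n+1} = y_n + z·[2/3·y_n + 1/3·y_{n+1}] ⇒ (1 − 1/3z)y_{n+1} = (1 + 2/3z)y_n
  ⇒ R(z) = (1 + 2/3z)/(1 − 1/3z).

Solve |R(x)|<1 on ℝ⁻.
x=-1.54: |R|=0.0176
R=−1: 1+2/3x = −1+1/3x ⇒ -1/3x=2 ⇒ x=2/(-1/3)=-6.0000
Confirm numerically:
  x=-5.857: |R|=0.98385 <1
  x=-5.793: |R|=0.97646 <1
  x=-4.669: |R|=0.82644 <1
  x=-4.194: |R|=0.74896 <1
  x=-6.518: |R|=1.05442 >1
  x=-6.268: |R|=1.02892 >1
So |R|<1 on (-6.0000, 0).

left endpoint -6.0000.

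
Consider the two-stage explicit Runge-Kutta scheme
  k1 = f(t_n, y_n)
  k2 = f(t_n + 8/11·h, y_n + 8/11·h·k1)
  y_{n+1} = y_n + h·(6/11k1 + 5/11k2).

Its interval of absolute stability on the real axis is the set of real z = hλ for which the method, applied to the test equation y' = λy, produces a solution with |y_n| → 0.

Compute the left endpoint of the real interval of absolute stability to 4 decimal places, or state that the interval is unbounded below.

left endpoint -3.0250.

On y'=λy, z=hλ:
  k1=λy_n ⇒ h·k1=z·y_n;  k2=λ(1+8/11z)y_n ⇒ h·k2=z(1+8/11z)y_n
  y_{n+1}/y_n = 1 + 6/11z + 5/11z(1+8/11z) = 1 + z + 40/121z²
  Hence R(z) = 1 + z + 40/121z².

Boundary: |R(x)|=1, x<0.
x=-1.35: |R|=0.2525
R=1: x+40/121x²=0 ⇒ x=−121/40=-3.0250; min R=1−1/(4·40/121)=0.2437>−1
Confirm numerically:
  x=-2.924: |R|=0.90237 <1
  x=-2.489: |R|=0.55897 <1
  x=-1.517: |R|=0.24376 <1
  x=-3.549: |R|=1.61477 >1
  x=-3.546: |R|=1.61073 >1
  x=-3.420: |R|=1.44658 >1
Interval (-3.0250, 0).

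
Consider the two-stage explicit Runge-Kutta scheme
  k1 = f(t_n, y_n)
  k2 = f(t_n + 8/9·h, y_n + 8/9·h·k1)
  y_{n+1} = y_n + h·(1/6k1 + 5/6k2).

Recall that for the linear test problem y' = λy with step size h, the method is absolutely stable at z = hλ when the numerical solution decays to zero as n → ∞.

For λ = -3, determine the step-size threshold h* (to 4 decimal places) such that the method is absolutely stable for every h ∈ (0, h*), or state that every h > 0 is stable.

(-1.3500,0); λ=-3 ⇒ h* = (27/20)/3 = 0.4500.

On y'=λy, z=hλ:
  k1=λy_n ⇒ h·k1=z·y_n;  k2=λ(1+8/9z)y_n ⇒ h·k2=z(1+8/9z)y_n
  y_{n+1}/y_n = 1 + 1/6z + 5/6z(1+8/9z) = 1 + z + 20/27z²
  R(z) = 1 + z + 20/27z².

Find x<0 with |R(x)|<1.
x=-0.83: |R|=0.6803
R=1: x+20/27x²=0 ⇒ x=−27/20=-1.3500; min R=1−1/(4·20/27)=0.6625>−1
Confirm numerically:
  x=-0.962: |R|=0.72351 <1
  x=-0.858: |R|=0.68731 <1
  x=-0.647: |R|=0.66308 <1
  x=-0.611: |R|=0.66553 <1
  x=-1.545: |R|=1.22317 >1
  x=-1.424: |R|=1.07806 >1
  x=-1.370: |R|=1.02030 >1
So |R|<1 on (-1.3500, 0).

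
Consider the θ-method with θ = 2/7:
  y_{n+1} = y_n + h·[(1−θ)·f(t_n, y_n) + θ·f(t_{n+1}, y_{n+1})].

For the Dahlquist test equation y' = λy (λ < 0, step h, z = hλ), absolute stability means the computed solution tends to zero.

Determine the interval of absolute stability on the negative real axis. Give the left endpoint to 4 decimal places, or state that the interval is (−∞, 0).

Test eqn y'=λy, z=hλ:
  y_{n+1} = y_n + z·[5/7·y_n + 2/7·y_{n+1}] ⇒ (1 − 2/7z)y_{n+1} = (1 + 5/7z)y_n
  ⇒ R(z) = (1 + 5/7z)/(1 − 2/7z).

Boundary: |R(x)|=1, x<0.
x=-1.34: |R|=0.0310
R=−1: 1+5/7x = −1+2/7x ⇒ -3/7x=2 ⇒ x=2/(-3/7)=-4.6667
Confirm numerically:
  x=-4.203: |R|=0.90971 <1
  x=-4.190: |R|=0.90702 <1
  x=-3.624: |R|=0.78046 <1
  x=-2.194: |R|=0.34861 <1
  x=-5.010: |R|=1.06052 >1
  x=-4.869: |R|=1.03626 >1
  x=-4.764: |R|=1.01767 >1
Interval (-4.6667, 0).

(-4.6667, 0).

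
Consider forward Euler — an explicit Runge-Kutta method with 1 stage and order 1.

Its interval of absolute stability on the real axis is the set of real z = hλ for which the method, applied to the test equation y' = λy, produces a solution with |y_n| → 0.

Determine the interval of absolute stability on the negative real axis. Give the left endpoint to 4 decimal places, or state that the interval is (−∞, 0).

Test eqn y'=λy, z=hλ:
  order 1, 1-stage ⇒ R(z)=1+z
  (e.g. R(-0.8)=0.20000, |R|=0.20000)

Solve |R(x)|<1 on ℝ⁻.
x=-0.8: |R|=0.2000
|R(-1.13)|=0.1300 |R(-0.84)|=0.1600 |R(-0.72)|=0.2800
Bisect:
  x_lo=-2.6630 |R|=1.6630  x_hi=-0.0808 |R|=0.9192
  mid=-1.37188 |R|=0.37188 →hi
  mid=-2.01743 |R|=1.01743 →lo
  mid=-1.69466 |R|=0.69466 →hi
  mid=-1.85604 |R|=0.85604 →hi
  mid=-1.93674 |R|=0.93674 →hi
  mid=-1.97709 |R|=0.97709 →hi
  mid=-1.99726 |R|=0.99726 →hi
  mid=-2.00735 |R|=1.00735 →lo
  ...
  [-2.00010,-1.99994] ⇒ x*=-2.0000
Interval (-2.0000, 0).

(-2.0000, 0).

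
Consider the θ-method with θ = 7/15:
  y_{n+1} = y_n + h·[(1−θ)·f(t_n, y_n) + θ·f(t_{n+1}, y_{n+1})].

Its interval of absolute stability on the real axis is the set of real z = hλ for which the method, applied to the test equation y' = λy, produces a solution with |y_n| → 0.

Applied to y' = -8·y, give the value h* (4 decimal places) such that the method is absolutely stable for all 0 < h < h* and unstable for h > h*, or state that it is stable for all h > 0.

With y'=λy (z=hλ):
  y_{n+1} = y_n + z·[8/15·y_n + 7/15·y_{n+1}] ⇒ (1 − 7/15z)y_{n+1} = (1 + 8/15z)y_n
  so R(z) = (1 + 8/15z)/(1 − 7/15z).

Need |R(x)|<1, x<0.
x=-1.02: |R|=0.3089
R=−1: 1+8/15x = −1+7/15x ⇒ -1/15x=2 ⇒ x=2/(-1/15)=-30.0000
Confirm numerically:
  x=-24.834: |R|=0.97264 <1
  x=-22.432: |R|=0.95601 <1
  x=-19.514: |R|=0.93083 <1
  x=-17.281: |R|=0.90646 <1
  x=-30.595: |R|=1.00260 >1
  x=-30.291: |R|=1.00128 >1
Stable set (-30.0000, 0).

(-30.0000,0); λ=-8 ⇒ h* = (30)/8 = 3.7500.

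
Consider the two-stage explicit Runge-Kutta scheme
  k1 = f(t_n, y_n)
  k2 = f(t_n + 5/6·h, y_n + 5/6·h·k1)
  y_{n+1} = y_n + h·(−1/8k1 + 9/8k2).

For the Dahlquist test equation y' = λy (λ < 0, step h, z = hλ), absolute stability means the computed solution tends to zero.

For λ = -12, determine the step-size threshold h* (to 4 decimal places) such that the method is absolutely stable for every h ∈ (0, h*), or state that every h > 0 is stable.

Set f=λy, z=hλ:
  k1=λy_n ⇒ h·k1=z·y_n;  k2=λ(1+5/6z)y_n ⇒ h·k2=z(1+5/6z)y_n
  y_{n+1}/y_n = 1 − 1/8z + 9/8z(1+5/6z) = 1 + z + 15/16z²
  Hence R(z) = 1 + z + 15/16z².

Solve |R(x)|<1 on ℝ⁻.
x=-0.77: |R|=0.7858
R=1: x+15/16x²=0 ⇒ x=−16/15=-1.0667; min R=1−1/(4·15/16)=0.7333>−1
Confirm numerically:
  x=-0.960: |R|=0.90400 <1
  x=-0.900: |R|=0.85938 <1
  x=-0.899: |R|=0.85869 <1
  x=-0.449: |R|=0.74000 <1
  x=-1.525: |R|=1.65527 >1
  x=-1.396: |R|=1.43101 >1
  x=-1.122: |R|=1.05820 >1
So |R|<1 on (-1.0667, 0).

(-1.0667,0); λ=-12 ⇒ h* = (16/15)/12 = 0.0889.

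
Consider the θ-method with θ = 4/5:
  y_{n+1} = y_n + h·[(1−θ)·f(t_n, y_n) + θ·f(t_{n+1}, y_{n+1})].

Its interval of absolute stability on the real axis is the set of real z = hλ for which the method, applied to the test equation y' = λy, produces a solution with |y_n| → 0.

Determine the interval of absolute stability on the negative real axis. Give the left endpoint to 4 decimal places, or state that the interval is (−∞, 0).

On y'=λy, z=hλ:
  y_{n+1} = y_n + z·[1/5·y_n + 4/5·y_{n+1}] ⇒ (1 − 4/5z)y_{n+1} = (1 + 1/5z)y_n
  R(z) = (1 + 1/5z)/(1 − 4/5z).

Boundary: |R(x)|=1, x<0.
x=-1.14: |R|=0.4038
x=-2: |R|=0.2308
x=-10: |R|=0.1111
x=-100: |R|=0.2346
θ=4/5≥1/2 ⇒ |1+1/5x|<|1−4/5x| ∀x<0 ⇒ stable on all of ℝ⁻.

(−∞, 0) — no finite endpoint.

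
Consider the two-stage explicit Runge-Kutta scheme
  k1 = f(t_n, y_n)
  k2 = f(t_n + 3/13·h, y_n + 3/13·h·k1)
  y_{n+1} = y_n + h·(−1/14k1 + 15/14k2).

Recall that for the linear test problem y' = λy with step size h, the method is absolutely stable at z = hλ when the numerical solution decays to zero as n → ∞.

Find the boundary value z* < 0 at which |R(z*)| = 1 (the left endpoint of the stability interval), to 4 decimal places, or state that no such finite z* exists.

left endpoint -4.0444.

With y'=λy (z=hλ):
  k1=λy_n ⇒ h·k1=z·y_n;  k2=λ(1+3/13z)y_n ⇒ h·k2=z(1+3/13z)y_n
  y_{n+1}/y_n = 1 − 1/14z + 15/14z(1+3/13z) = 1 + z + 45/182z²
  so R(z) = 1 + z + 45/182z².

Need |R(x)|<1, x<0.
x=-1.59: |R|=0.0351
R=1: x+45/182x²=0 ⇒ x=−182/45=-4.0444; min R=1−1/(4·45/182)=-0.0111>−1
Confirm numerically:
  x=-2.746: |R|=0.11841 <1
  x=-2.695: |R|=0.10080 <1
  x=-2.566: |R|=0.06200 <1
  x=-4.366: |R|=1.34712 >1
  x=-4.361: |R|=1.34133 >1
  x=-4.353: |R|=1.33210 >1
Stable set (-4.0444, 0).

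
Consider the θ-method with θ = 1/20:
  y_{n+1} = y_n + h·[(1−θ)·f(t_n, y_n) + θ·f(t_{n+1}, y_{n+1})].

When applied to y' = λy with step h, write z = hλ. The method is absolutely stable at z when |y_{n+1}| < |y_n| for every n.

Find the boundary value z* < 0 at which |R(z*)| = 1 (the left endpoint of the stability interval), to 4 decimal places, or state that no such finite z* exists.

z* = -2.2222.

With y'=λy (z=hλ):
  y_{n+1} = y_n + z·[19/20·y_n + 1/20·y_{n+1}] ⇒ (1 − 1/20z)y_{n+1} = (1 + 19/20z)y_n
  ⇒ R(z) = (1 + 19/20z)/(1 − 1/20z).

Solve |R(x)|<1 on ℝ⁻.
x=-1.69: |R|=0.5583
R=−1: 1+19/20x = −1+1/20x ⇒ -9/10x=2 ⇒ x=2/(-9/10)=-2.2222
Confirm numerically:
  x=-2.025: |R|=0.83882 <1
  x=-1.571: |R|=0.45659 <1
  x=-1.080: |R|=0.02467 <1
  x=-2.795: |R|=1.45229 >1
  x=-2.721: |R|=1.39514 >1
  x=-2.555: |R|=1.26557 >1
So |R|<1 on (-2.2222, 0).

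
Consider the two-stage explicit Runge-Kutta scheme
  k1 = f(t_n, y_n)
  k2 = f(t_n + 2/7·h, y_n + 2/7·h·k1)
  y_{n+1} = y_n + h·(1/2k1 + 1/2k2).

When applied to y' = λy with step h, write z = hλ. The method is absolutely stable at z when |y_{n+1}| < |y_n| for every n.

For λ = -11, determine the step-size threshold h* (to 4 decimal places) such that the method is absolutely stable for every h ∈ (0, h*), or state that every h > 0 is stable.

(-7.0000,0); λ=-11 ⇒ h* = (7)/11 = 0.6364.

With y'=λy (z=hλ):
  k1=λy_n ⇒ h·k1=z·y_n;  k2=λ(1+2/7z)y_n ⇒ h·k2=z(1+2/7z)y_n
  y_{n+1}/y_n = 1 + 1/2z + 1/2z(1+2/7z) = 1 + z + 1/7z²
  Hence R(z) = 1 + z + 1/7z².

Solve |R(x)|<1 on ℝ⁻.
x=-1.15: |R|=0.0389
R=1: x+1/7x²=0 ⇒ x=−7=-7.0000; min R=1−1/(4·1/7)=-0.7500>−1
Confirm numerically:
  x=-5.489: |R|=0.18484 <1
  x=-3.911: |R|=0.72587 <1
  x=-3.490: |R|=0.74999 <1
  x=-3.100: |R|=0.72714 <1
  x=-7.300: |R|=1.31286 >1
  x=-7.059: |R|=1.05950 >1
So |R|<1 on (-7.0000, 0).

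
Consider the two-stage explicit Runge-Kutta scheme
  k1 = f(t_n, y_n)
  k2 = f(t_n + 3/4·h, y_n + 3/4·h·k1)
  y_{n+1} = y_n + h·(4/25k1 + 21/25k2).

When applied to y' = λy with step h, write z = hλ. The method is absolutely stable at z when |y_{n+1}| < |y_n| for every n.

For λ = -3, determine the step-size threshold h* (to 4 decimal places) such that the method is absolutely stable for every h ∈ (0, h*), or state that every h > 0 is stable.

(-1.5873,0); λ=-3 ⇒ h* = (100/63)/3 = 0.5291.

With y'=λy (z=hλ):
  k1=λy_n ⇒ h·k1=z·y_n;  k2=λ(1+3/4z)y_n ⇒ h·k2=z(1+3/4z)y_n
  y_{n+1}/y_n = 1 + 4/25z + 21/25z(1+3/4z) = 1 + z + 63/100z²
  Hence R(z) = 1 + z + 63/100z².

Boundary: |R(x)|=1, x<0.
x=-1.76: |R|=1.1915
R=1: x+63/100x²=0 ⇒ x=−100/63=-1.5873; min R=1−1/(4·63/100)=0.6032>−1
Confirm numerically:
  x=-1.405: |R|=0.83864 <1
  x=-1.201: |R|=0.70771 <1
  x=-1.093: |R|=0.65963 <1
  x=-0.652: |R|=0.61582 <1
  x=-2.026: |R|=1.55995 >1
  x=-1.861: |R|=1.32089 >1
  x=-1.644: |R|=1.05872 >1
Interval (-1.5873, 0).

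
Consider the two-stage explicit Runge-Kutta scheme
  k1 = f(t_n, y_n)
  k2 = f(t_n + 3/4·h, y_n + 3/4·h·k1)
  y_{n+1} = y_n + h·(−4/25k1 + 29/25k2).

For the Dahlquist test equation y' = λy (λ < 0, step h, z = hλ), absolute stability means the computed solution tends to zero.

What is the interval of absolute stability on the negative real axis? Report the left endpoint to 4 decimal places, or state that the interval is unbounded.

Test eqn y'=λy, z=hλ:
  k1=λy_n ⇒ h·k1=z·y_n;  k2=λ(1+3/4z)y_n ⇒ h·k2=z(1+3/4z)y_n
  y_{n+1}/y_n = 1 − 4/25z + 29/25z(1+3/4z) = 1 + z + 87/100z²
  ⇒ R(z) = 1 + z + 87/100z².

Find x<0 with |R(x)|<1.
x=-0.61: |R|=0.7137
R=1: x+87/100x²=0 ⇒ x=−100/87=-1.1494; min R=1−1/(4·87/100)=0.7126>−1
Confirm numerically:
  x=-0.981: |R|=0.85625 <1
  x=-0.851: |R|=0.77905 <1
  x=-0.464: |R|=0.72331 <1
  x=-1.460: |R|=1.39449 >1
  x=-1.178: |R|=1.02929 >1
Interval (-1.1494, 0).

z∈(-1.1494,0).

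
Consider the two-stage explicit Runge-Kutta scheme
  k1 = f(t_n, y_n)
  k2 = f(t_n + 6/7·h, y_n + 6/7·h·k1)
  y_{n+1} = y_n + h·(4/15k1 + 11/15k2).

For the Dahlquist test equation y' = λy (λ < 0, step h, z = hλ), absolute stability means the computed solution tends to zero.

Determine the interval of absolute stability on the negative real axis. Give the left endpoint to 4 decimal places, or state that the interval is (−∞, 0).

z∈(-1.5909,0).

Set f=λy, z=hλ:
  k1=λy_n ⇒ h·k1=z·y_n;  k2=λ(1+6/7z)y_n ⇒ h·k2=z(1+6/7z)y_n
  y_{n+1}/y_n = 1 + 4/15z + 11/15z(1+6/7z) = 1 + z + 22/35z²
  ⇒ R(z) = 1 + z + 22/35z².

Find x<0 with |R(x)|<1.
x=-1.1: |R|=0.6606
R=1: x+22/35x²=0 ⇒ x=−35/22=-1.5909; min R=1−1/(4·22/35)=0.6023>−1
Confirm numerically:
  x=-1.469: |R|=0.88743 <1
  x=-1.313: |R|=0.77064 <1
  x=-1.162: |R|=0.68672 <1
  x=-0.910: |R|=0.61052 <1
  x=-2.031: |R|=1.56183 >1
  x=-1.862: |R|=1.31728 >1
So |R|<1 on (-1.5909, 0).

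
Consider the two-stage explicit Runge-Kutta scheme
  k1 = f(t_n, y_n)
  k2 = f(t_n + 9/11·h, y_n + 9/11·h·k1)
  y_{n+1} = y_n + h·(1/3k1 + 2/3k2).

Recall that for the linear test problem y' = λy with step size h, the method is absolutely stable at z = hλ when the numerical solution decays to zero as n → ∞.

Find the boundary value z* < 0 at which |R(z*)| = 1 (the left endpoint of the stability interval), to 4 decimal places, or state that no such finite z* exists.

On y'=λy, z=hλ:
  k1=λy_n ⇒ h·k1=z·y_n;  k2=λ(1+9/11z)y_n ⇒ h·k2=z(1+9/11z)y_n
  y_{n+1}/y_n = 1 + 1/3z + 2/3z(1+9/11z) = 1 + z + 6/11z²
  Hence R(z) = 1 + z + 6/11z².

Solve |R(x)|<1 on ℝ⁻.
x=-1.34: |R|=0.6394
R=1: x+6/11x²=0 ⇒ x=−11/6=-1.8333; min R=1−1/(4·6/11)=0.5417>−1
Confirm numerically:
  x=-1.644: |R|=0.83022 <1
  x=-1.133: |R|=0.56719 <1
  x=-1.124: |R|=0.56511 <1
  x=-0.907: |R|=0.54172 <1
  x=-2.355: |R|=1.67010 >1
  x=-2.300: |R|=1.58545 >1
Interval (-1.8333, 0).

left endpoint -1.8333.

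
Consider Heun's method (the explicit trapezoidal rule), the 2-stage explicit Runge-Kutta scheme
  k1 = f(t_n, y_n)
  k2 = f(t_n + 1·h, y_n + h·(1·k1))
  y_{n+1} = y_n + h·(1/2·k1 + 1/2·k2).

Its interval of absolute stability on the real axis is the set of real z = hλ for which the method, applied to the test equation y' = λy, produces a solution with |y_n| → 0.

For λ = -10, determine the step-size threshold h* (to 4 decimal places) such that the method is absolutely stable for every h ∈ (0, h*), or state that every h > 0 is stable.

On y'=λy, z=hλ:
  order 2, 2-stage ⇒ R(z)=1+z+z^2/2
  (e.g. R(-1.46)=0.60580, |R|=0.60580)

Solve |R(x)|<1 on ℝ⁻.
x=-1.46: |R|=0.6058
|R(-2.04)|=1.0408 |R(-1.69)|=0.7380 |R(-0.95)|=0.5012
Bisect:
  x_lo=-2.7525 |R|=2.0356  x_hi=-0.3367 |R|=0.7200
  mid=-1.54456 |R|=0.64827 →hi
  mid=-2.14851 |R|=1.15953 →lo
  mid=-1.84653 |R|=0.85831 →hi
  mid=-1.99752 |R|=0.99752 →hi
  mid=-2.07301 |R|=1.07568 →lo
  mid=-2.03527 |R|=1.03589 →lo
  mid=-2.01639 |R|=1.01653 →lo
  mid=-2.00696 |R|=1.00698 →lo
  mid=-2.00224 |R|=1.00224 →lo
  mid=-1.99988 |R|=0.99988 →hi
  ...
  [-2.00003,-1.99988] ⇒ x*=-2.0000
Stable set (-2.0000, 0).

(-2.0000,0); λ=-10 ⇒ h* = 0.2000.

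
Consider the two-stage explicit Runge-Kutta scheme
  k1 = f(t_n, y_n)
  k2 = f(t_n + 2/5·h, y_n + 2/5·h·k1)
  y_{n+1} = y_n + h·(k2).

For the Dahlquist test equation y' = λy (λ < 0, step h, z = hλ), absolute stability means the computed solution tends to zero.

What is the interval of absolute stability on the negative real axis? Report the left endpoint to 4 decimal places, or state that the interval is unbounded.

With y'=λy (z=hλ):
  k1=λy_n ⇒ h·k1=z·y_n;  k2=λ(1+2/5z)y_n ⇒ h·k2=z(1+2/5z)y_n
  y_{n+1}/y_n = 1 + z(1+2/5z) = 1 + z + 2/5z²
  R(z) = 1 + z + 2/5z².

Find x<0 with |R(x)|<1.
x=-0.83: |R|=0.4456
R=1: x+2/5x²=0 ⇒ x=−5/2=-2.5000; min R=1−1/(4·2/5)=0.3750>−1
Confirm numerically:
  x=-2.476: |R|=0.97623 <1
  x=-1.989: |R|=0.59345 <1
  x=-1.813: |R|=0.50179 <1
  x=-1.218: |R|=0.37541 <1
  x=-2.766: |R|=1.29430 >1
  x=-2.634: |R|=1.14118 >1
  x=-2.525: |R|=1.02525 >1
So |R|<1 on (-2.5000, 0).

z∈(-2.5000,0).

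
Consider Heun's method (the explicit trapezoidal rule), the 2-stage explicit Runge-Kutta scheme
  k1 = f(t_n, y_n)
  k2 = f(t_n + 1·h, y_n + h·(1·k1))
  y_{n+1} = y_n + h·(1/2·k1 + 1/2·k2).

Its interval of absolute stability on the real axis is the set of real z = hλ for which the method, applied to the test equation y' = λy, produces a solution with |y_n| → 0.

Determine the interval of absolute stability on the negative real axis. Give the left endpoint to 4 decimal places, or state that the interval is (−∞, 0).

z∈(-2.0000,0).

Set f=λy, z=hλ:
  order 2, 2-stage ⇒ R(z)=1+z+z^2/2
  (e.g. R(-0.56)=0.59680, |R|=0.59680)

Boundary: |R(x)|=1, x<0.
x=-0.56: |R|=0.5968
|R(-2.12)|=1.1272 |R(-1.8)|=0.8200 |R(-0.99)|=0.5000
Bisect:
  x_lo=-2.6046 |R|=1.7874  x_hi=-0.1796 |R|=0.8365
  mid=-1.39213 |R|=0.57688 →hi
  mid=-1.99837 |R|=0.99837 →hi
  mid=-2.30149 |R|=1.34694 →lo
  mid=-2.14993 |R|=1.16117 →lo
  mid=-2.07415 |R|=1.07690 →lo
  mid=-2.03626 |R|=1.03692 →lo
  mid=-2.01732 |R|=1.01747 →lo
  mid=-2.00785 |R|=1.00788 →lo
  mid=-2.00311 |R|=1.00311 →lo
  mid=-2.00074 |R|=1.00074 →lo
  ...
  [-2.00000,-1.99985] ⇒ x*=-2.0000
So |R|<1 on (-2.0000, 0).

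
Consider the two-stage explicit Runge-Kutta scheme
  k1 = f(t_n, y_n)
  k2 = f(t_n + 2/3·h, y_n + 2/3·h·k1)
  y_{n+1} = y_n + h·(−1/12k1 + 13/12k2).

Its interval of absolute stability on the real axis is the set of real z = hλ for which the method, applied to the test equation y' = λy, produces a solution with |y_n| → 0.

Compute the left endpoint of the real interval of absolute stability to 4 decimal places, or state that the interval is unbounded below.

left endpoint -1.3846.

With y'=λy (z=hλ):
  k1=λy_n ⇒ h·k1=z·y_n;  k2=λ(1+2/3z)y_n ⇒ h·k2=z(1+2/3z)y_n
  y_{n+1}/y_n = 1 − 1/12z + 13/12z(1+2/3z) = 1 + z + 13/18z²
  R(z) = 1 + z + 13/18z².

Need |R(x)|<1, x<0.
x=-0.93: |R|=0.6946
R=1: x+13/18x²=0 ⇒ x=−18/13=-1.3846; min R=1−1/(4·13/18)=0.6538>−1
Confirm numerically:
  x=-1.046: |R|=0.74419 <1
  x=-1.020: |R|=0.73140 <1
  x=-0.634: |R|=0.65630 <1
  x=-1.610: |R|=1.26207 >1
  x=-1.503: |R|=1.12851 >1
So |R|<1 on (-1.3846, 0).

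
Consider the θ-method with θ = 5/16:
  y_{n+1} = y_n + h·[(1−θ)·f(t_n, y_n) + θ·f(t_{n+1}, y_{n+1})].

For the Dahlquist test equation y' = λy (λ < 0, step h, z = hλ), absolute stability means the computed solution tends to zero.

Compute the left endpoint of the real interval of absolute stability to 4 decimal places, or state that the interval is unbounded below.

z* = -5.3333.

Test eqn y'=λy, z=hλ:
  y_{n+1} = y_n + z·[11/16·y_n + 5/16·y_{n+1}] ⇒ (1 − 5/16z)y_{n+1} = (1 + 11/16z)y_n
  Hence R(z) = (1 + 11/16z)/(1 − 5/16z).

Solve |R(x)|<1 on ℝ⁻.
x=-1.49: |R|=0.0166
R=−1: 1+11/16x = −1+5/16x ⇒ -3/8x=2 ⇒ x=2/(-3/8)=-5.3333
Confirm numerically:
  x=-4.974: |R|=0.94725 <1
  x=-4.651: |R|=0.89571 <1
  x=-3.139: |R|=0.58460 <1
  x=-5.526: |R|=1.02650 >1
  x=-5.443: |R|=1.01523 >1
  x=-5.356: |R|=1.00318 >1
So |R|<1 on (-5.3333, 0).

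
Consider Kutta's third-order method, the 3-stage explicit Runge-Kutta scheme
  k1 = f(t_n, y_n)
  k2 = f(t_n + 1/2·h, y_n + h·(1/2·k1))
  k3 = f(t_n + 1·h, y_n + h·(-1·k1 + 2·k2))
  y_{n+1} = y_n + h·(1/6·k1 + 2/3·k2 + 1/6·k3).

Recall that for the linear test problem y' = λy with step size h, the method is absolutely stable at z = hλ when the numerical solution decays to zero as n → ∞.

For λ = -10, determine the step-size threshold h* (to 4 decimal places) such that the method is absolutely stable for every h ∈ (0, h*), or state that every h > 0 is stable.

Test eqn y'=λy, z=hλ:
  order 3, 3-stage ⇒ R(z)=1+z+z^2/2+z^3/6
  (e.g. R(-0.98)=0.34333, |R|=0.34333)

Need |R(x)|<1, x<0.
x=-0.98: |R|=0.3433
|R(-2.14)|=0.4836 |R(-2.04)|=0.3741 |R(-1.22)|=0.2216
Bisect:
  x_lo=-2.8411 |R|=1.6274  x_hi=-0.3107 |R|=0.7326
  mid=-1.57592 |R|=0.01354 →hi
  mid=-2.20853 |R|=0.56512 →hi
  mid=-2.52484 |R|=1.01999 →lo
  mid=-2.36668 |R|=0.77546 →hi
  mid=-2.44576 |R|=0.89321 →hi
  mid=-2.48530 |R|=0.95544 →hi
  mid=-2.50507 |R|=0.98742 →hi
  mid=-2.51495 |R|=1.00363 →lo
  mid=-2.51001 |R|=0.99551 →hi
  ...
  [-2.51279,-2.51263] ⇒ x*=-2.5127
Stable set (-2.5127, 0).

(-2.5127,0); λ=-10 ⇒ h* = 0.2513.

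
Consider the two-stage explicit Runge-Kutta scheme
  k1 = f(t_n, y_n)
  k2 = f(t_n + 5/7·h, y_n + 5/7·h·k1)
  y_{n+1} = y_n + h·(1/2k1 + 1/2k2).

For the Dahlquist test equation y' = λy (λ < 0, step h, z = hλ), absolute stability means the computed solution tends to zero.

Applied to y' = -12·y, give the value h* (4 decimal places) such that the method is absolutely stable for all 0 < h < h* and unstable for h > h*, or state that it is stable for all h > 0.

(-2.8000,0); λ=-12 ⇒ h* = (14/5)/12 = 0.2333.

On y'=λy, z=hλ:
  k1=λy_n ⇒ h·k1=z·y_n;  k2=λ(1+5/7z)y_n ⇒ h·k2=z(1+5/7z)y_n
  y_{n+1}/y_n = 1 + 1/2z + 1/2z(1+5/7z) = 1 + z + 5/14z²
  so R(z) = 1 + z + 5/14z².

Find x<0 with |R(x)|<1.
x=-0.35: |R|=0.6938
R=1: x+5/14x²=0 ⇒ x=−14/5=-2.8000; min R=1−1/(4·5/14)=0.3000>−1
Confirm numerically:
  x=-2.730: |R|=0.93175 <1
  x=-2.658: |R|=0.86520 <1
  x=-1.346: |R|=0.30104 <1
  x=-3.396: |R|=1.72286 >1
  x=-3.080: |R|=1.30800 >1
  x=-2.893: |R|=1.09609 >1
Stable set (-2.8000, 0).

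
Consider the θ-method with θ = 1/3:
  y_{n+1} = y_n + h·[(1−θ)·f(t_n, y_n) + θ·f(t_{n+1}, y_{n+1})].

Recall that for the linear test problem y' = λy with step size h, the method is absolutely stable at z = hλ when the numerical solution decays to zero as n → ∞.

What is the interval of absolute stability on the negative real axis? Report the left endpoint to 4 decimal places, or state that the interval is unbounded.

(-6.0000, 0).

With y'=λy (z=hλ):
  y_{n+1} = y_n + z·[2/3·y_n + 1/3·y_{n+1}] ⇒ (1 − 1/3z)y_{n+1} = (1 + 2/3z)y_n
  ⇒ R(z) = (1 + 2/3z)/(1 − 1/3z).

Solve |R(x)|<1 on ℝ⁻.
x=-1.61: |R|=0.0477
R=−1: 1+2/3x = −1+1/3x ⇒ -1/3x=2 ⇒ x=2/(-1/3)=-6.0000
Confirm numerically:
  x=-3.914: |R|=0.69829 <1
  x=-3.238: |R|=0.55723 <1
  x=-3.004: |R|=0.50100 <1
  x=-2.800: |R|=0.44828 <1
  x=-6.432: |R|=1.04580 >1
  x=-6.336: |R|=1.03599 >1
Interval (-6.0000, 0).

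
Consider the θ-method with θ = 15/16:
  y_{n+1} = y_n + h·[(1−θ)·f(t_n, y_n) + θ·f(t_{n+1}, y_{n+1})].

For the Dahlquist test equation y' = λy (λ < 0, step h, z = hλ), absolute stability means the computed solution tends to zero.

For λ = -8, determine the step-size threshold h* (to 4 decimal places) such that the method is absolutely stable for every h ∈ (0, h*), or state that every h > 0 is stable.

(−∞, 0) — no finite endpoint. Any h>0 works for λ=-8.

With y'=λy (z=hλ):
  y_{n+1} = y_n + z·[1/16·y_n + 15/16·y_{n+1}] ⇒ (1 − 15/16z)y_{n+1} = (1 + 1/16z)y_n
  ⇒ R(z) = (1 + 1/16z)/(1 − 15/16z).

Boundary: |R(x)|=1, x<0.
x=-1.69: |R|=0.3461
x=-2: |R|=0.3043
x=-10: |R|=0.0361
x=-100: |R|=0.0554
θ=15/16≥1/2 ⇒ |1+1/16x|<|1−15/16x| ∀x<0 ⇒ unbounded interval.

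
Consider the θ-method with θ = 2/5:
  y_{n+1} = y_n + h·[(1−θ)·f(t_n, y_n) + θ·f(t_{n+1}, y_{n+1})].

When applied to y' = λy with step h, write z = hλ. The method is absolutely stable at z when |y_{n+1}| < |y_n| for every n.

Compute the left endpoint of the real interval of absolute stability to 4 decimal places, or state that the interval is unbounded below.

left endpoint -10.0000.

With y'=λy (z=hλ):
  y_{n+1} = y_n + z·[3/5·y_n + 2/5·y_{n+1}] ⇒ (1 − 2/5z)y_{n+1} = (1 + 3/5z)y_n
  Hence R(z) = (1 + 3/5z)/(1 − 2/5z).

Solve |R(x)|<1 on ℝ⁻.
x=-1.01: |R|=0.2806
R=−1: 1+3/5x = −1+2/5x ⇒ -1/5x=2 ⇒ x=2/(-1/5)=-10.0000
Confirm numerically:
  x=-7.418: |R|=0.86983 <1
  x=-7.240: |R|=0.85832 <1
  x=-6.557: |R|=0.80993 <1
  x=-6.393: |R|=0.79720 <1
  x=-10.330: |R|=1.01286 >1
  x=-10.255: |R|=1.01000 >1
Interval (-10.0000, 0).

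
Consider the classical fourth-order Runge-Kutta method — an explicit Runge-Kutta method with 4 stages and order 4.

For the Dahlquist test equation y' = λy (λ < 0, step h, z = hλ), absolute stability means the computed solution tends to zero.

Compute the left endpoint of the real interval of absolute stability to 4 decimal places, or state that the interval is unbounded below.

Test eqn y'=λy, z=hλ:
  order 4, 4-stage ⇒ R(z)=1+z+z^2/2+z^3/6+z^4/24
  (e.g. R(-0.53)=0.58892, |R|=0.58892)

Boundary: |R(x)|=1, x<0.
x=-0.53: |R|=0.5889
|R(-1.99)|=0.3300 |R(-1.5)|=0.2734 |R(-0.65)|=0.5229
Bisect:
  x_lo=-3.5328 |R|=2.8493  x_hi=-0.1768 |R|=0.8380
  mid=-1.85481 |R|=0.29499 →hi
  mid=-2.69382 |R|=0.87062 →hi
  mid=-3.11332 |R|=1.61819 →lo
  mid=-2.90357 |R|=1.19347 →lo
  mid=-2.79869 |R|=1.02039 →lo
  mid=-2.74626 |R|=0.94272 →hi
  mid=-2.77247 |R|=0.98084 →hi
  mid=-2.78558 |R|=1.00044 →lo
  ...
  [-2.78538,-2.78517] ⇒ x*=-2.7853
So |R|<1 on (-2.7853, 0).

left endpoint -2.7853.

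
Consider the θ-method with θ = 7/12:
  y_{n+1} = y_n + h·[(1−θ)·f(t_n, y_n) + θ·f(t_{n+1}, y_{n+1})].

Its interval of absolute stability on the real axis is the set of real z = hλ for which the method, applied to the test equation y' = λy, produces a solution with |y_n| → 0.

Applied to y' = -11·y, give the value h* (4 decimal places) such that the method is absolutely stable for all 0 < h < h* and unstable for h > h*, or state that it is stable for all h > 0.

Test eqn y'=λy, z=hλ:
  y_{n+1} = y_n + z·[5/12·y_n + 7/12·y_{n+1}] ⇒ (1 − 7/12z)y_{n+1} = (1 + 5/12z)y_n
  R(z) = (1 + 5/12z)/(1 − 7/12z).

Need |R(x)|<1, x<0.
x=-1.79: |R|=0.1243
x=-2: |R|=0.0769
x=-10: |R|=0.4634
x=-100: |R|=0.6854
θ=7/12≥1/2 ⇒ |1+5/12x|<|1−7/12x| ∀x<0 ⇒ stable on all of ℝ⁻.

unbounded; (−∞, 0). Any h>0 works for λ=-11.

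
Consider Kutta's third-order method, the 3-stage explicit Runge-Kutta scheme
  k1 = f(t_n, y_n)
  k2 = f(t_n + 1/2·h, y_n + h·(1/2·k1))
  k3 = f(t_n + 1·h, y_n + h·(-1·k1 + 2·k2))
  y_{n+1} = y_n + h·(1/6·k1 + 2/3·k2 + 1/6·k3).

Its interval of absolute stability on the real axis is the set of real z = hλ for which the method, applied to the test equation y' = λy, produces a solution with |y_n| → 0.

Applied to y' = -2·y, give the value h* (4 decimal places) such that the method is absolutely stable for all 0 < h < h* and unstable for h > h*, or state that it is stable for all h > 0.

Set f=λy, z=hλ:
  order 3, 3-stage ⇒ R(z)=1+z+z^2/2+z^3/6
  (e.g. R(-0.99)=0.33833, |R|=0.33833)

Boundary: |R(x)|=1, x<0.
x=-0.99: |R|=0.3383
|R(-2.33)|=0.7238 |R(-0.89)|=0.3886
Bisect:
  x_lo=-3.1536 |R|=2.4083  x_hi=-0.1231 |R|=0.8841
  mid=-1.63839 |R|=0.02922 →hi
  mid=-2.39602 |R|=0.81811 →hi
  mid=-2.77483 |R|=1.48587 →lo
  mid=-2.58542 |R|=1.12355 →lo
  mid=-2.49072 |R|=0.96415 →hi
  mid=-2.53807 |R|=1.04213 →lo
  mid=-2.51439 |R|=1.00271 →lo
  mid=-2.50256 |R|=0.98333 →hi
  ...
  [-2.51291,-2.51273] ⇒ x*=-2.5127
So |R|<1 on (-2.5127, 0).

(-2.5127,0); λ=-2 ⇒ h* = 1.2564.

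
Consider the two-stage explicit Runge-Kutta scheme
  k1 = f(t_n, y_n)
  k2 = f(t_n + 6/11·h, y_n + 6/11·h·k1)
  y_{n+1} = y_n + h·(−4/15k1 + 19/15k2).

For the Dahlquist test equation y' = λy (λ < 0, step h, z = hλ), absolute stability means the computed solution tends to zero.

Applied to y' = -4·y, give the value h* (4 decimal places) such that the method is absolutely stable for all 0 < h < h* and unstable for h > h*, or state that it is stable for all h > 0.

(-1.4474,0); λ=-4 ⇒ h* = (55/38)/4 = 0.3618.

On y'=λy, z=hλ:
  k1=λy_n ⇒ h·k1=z·y_n;  k2=λ(1+6/11z)y_n ⇒ h·k2=z(1+6/11z)y_n
  y_{n+1}/y_n = 1 − 4/15z + 19/15z(1+6/11z) = 1 + z + 38/55z²
  R(z) = 1 + z + 38/55z².

Boundary: |R(x)|=1, x<0.
x=-0.98: |R|=0.6835
R=1: x+38/55x²=0 ⇒ x=−55/38=-1.4474; min R=1−1/(4·38/55)=0.6382>−1
Confirm numerically:
  x=-1.284: |R|=0.85507 <1
  x=-1.103: |R|=0.73757 <1
  x=-1.035: |R|=0.70512 <1
  x=-0.612: |R|=0.64678 <1
  x=-2.002: |R|=1.76717 >1
  x=-1.723: |R|=1.32812 >1
  x=-1.704: |R|=1.30213 >1
Interval (-1.4474, 0).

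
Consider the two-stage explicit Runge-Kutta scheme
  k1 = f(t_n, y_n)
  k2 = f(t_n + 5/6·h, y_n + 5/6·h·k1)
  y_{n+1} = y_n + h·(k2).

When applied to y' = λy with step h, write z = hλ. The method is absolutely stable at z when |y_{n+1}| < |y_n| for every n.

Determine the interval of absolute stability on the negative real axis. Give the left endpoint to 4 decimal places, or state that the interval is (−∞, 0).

(-1.2000, 0).

Set f=λy, z=hλ:
  k1=λy_n ⇒ h·k1=z·y_n;  k2=λ(1+5/6z)y_n ⇒ h·k2=z(1+5/6z)y_n
  y_{n+1}/y_n = 1 + z(1+5/6z) = 1 + z + 5/6z²
  R(z) = 1 + z + 5/6z².

Boundary: |R(x)|=1, x<0.
x=-0.91: |R|=0.7801
R=1: x+5/6x²=0 ⇒ x=−6/5=-1.2000; min R=1−1/(4·5/6)=0.7000>−1
Confirm numerically:
  x=-0.803: |R|=0.73434 <1
  x=-0.764: |R|=0.72241 <1
  x=-0.501: |R|=0.70817 <1
  x=-1.706: |R|=1.71936 >1
  x=-1.563: |R|=1.47281 >1
  x=-1.544: |R|=1.44261 >1
Interval (-1.2000, 0).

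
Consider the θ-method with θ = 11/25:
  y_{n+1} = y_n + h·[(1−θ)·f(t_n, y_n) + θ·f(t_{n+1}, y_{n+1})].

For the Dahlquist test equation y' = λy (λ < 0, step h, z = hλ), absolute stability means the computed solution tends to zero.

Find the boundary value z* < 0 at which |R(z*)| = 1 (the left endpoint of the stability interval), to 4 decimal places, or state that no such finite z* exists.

Set f=λy, z=hλ:
  y_{n+1} = y_n + z·[14/25·y_n + 11/25·y_{n+1}] ⇒ (1 − 11/25z)y_{n+1} = (1 + 14/25z)y_n
  so R(z) = (1 + 14/25z)/(1 − 11/25z).

Need |R(x)|<1, x<0.
x=-1.67: |R|=0.0374
R=−1: 1+14/25x = −1+11/25x ⇒ -3/25x=2 ⇒ x=2/(-3/25)=-16.6667
Confirm numerically:
  x=-12.030: |R|=0.91159 <1
  x=-11.527: |R|=0.89842 <1
  x=-7.388: |R|=0.73806 <1
  x=-17.225: |R|=1.00781 >1
  x=-17.204: |R|=1.00752 >1
Interval (-16.6667, 0).

left endpoint -16.6667.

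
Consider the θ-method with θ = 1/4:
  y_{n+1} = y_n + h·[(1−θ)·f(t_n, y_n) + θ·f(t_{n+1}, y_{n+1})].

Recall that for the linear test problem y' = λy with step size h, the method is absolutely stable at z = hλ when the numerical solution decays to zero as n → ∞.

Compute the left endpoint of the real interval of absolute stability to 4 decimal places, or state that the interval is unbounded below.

left endpoint -4.0000.

With y'=λy (z=hλ):
  y_{n+1} = y_n + z·[3/4·y_n + 1/4·y_{n+1}] ⇒ (1 − 1/4z)y_{n+1} = (1 + 3/4z)y_n
  R(z) = (1 + 3/4z)/(1 − 1/4z).

Need |R(x)|<1, x<0.
x=-1.03: |R|=0.1809
R=−1: 1+3/4x = −1+1/4x ⇒ -1/2x=2 ⇒ x=2/(-1/2)=-4.0000
Confirm numerically:
  x=-3.675: |R|=0.91531 <1
  x=-3.075: |R|=0.73852 <1
  x=-2.411: |R|=0.50429 <1
  x=-2.274: |R|=0.44979 <1
  x=-4.348: |R|=1.08337 >1
  x=-4.202: |R|=1.04926 >1
Stable set (-4.0000, 0).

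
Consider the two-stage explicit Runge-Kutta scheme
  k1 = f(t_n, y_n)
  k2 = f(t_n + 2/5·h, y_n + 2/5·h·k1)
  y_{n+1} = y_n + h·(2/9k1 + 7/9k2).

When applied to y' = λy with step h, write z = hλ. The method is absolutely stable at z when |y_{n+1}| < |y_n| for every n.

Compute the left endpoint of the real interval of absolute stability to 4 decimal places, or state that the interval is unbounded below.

With y'=λy (z=hλ):
  k1=λy_n ⇒ h·k1=z·y_n;  k2=λ(1+2/5z)y_n ⇒ h·k2=z(1+2/5z)y_n
  y_{n+1}/y_n = 1 + 2/9z + 7/9z(1+2/5z) = 1 + z + 14/45z²
  R(z) = 1 + z + 14/45z².

Need |R(x)|<1, x<0.
x=-1.32: |R|=0.2221
R=1: x+14/45x²=0 ⇒ x=−45/14=-3.2143; min R=1−1/(4·14/45)=0.1964>−1
Confirm numerically:
  x=-3.027: |R|=0.82363 <1
  x=-2.595: |R|=0.50003 <1
  x=-1.844: |R|=0.21388 <1
  x=-1.554: |R|=0.19731 <1
  x=-3.639: |R|=1.48083 >1
  x=-3.309: |R|=1.09751 >1
So |R|<1 on (-3.2143, 0).

left endpoint -3.2143.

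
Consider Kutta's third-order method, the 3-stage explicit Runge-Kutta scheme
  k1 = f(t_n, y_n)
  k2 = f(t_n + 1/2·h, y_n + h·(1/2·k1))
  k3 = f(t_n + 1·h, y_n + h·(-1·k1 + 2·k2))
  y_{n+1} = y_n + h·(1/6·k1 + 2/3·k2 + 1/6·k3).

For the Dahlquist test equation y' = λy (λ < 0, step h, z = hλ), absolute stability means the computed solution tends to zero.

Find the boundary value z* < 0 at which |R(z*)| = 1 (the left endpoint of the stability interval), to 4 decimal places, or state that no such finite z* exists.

With y'=λy (z=hλ):
  order 3, 3-stage ⇒ R(z)=1+z+z^2/2+z^3/6
  (e.g. R(-1.2)=0.23200, |R|=0.23200)

Solve |R(x)|<1 on ℝ⁻.
x=-1.2: |R|=0.2320
|R(-2.6)|=1.1493 |R(-1.53)|=0.0435 |R(-0.58)|=0.5557
Bisect:
  x_lo=-3.2215 |R|=2.6045  x_hi=-0.2413 |R|=0.7854
  mid=-1.73141 |R|=0.09758 →hi
  mid=-2.47644 |R|=0.94129 →hi
  mid=-2.84895 |R|=1.64462 →lo
  mid=-2.66269 |R|=1.26411 →lo
  mid=-2.56957 |R|=1.09590 →lo
  mid=-2.52300 |R|=1.01694 →lo
  mid=-2.49972 |R|=0.97871 →hi
  mid=-2.51136 |R|=0.99772 →hi
  ...
  [-2.51281,-2.51263] ⇒ x*=-2.5127
Stable set (-2.5127, 0).

z* = -2.5127.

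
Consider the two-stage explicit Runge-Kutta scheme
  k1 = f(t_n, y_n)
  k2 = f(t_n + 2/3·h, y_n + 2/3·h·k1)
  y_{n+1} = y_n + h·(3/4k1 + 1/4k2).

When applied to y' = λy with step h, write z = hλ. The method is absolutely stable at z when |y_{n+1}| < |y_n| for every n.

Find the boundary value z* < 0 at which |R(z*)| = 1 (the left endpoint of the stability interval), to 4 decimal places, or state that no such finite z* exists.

Set f=λy, z=hλ:
  k1=λy_n ⇒ h·k1=z·y_n;  k2=λ(1+2/3z)y_n ⇒ h·k2=z(1+2/3z)y_n
  y_{n+1}/y_n = 1 + 3/4z + 1/4z(1+2/3z) = 1 + z + 1/6z²
  Hence R(z) = 1 + z + 1/6z².

Boundary: |R(x)|=1, x<0.
x=-0.52: |R|=0.5251
R=1: x+1/6x²=0 ⇒ x=−6=-6.0000; min R=1−1/(4·1/6)=-0.5000>−1
Confirm numerically:
  x=-4.685: |R|=0.02680 <1
  x=-4.128: |R|=0.28794 <1
  x=-3.438: |R|=0.46803 <1
  x=-2.856: |R|=0.49654 <1
  x=-6.422: |R|=1.45168 >1
  x=-6.071: |R|=1.07184 >1
Stable set (-6.0000, 0).

z* = -6.0000.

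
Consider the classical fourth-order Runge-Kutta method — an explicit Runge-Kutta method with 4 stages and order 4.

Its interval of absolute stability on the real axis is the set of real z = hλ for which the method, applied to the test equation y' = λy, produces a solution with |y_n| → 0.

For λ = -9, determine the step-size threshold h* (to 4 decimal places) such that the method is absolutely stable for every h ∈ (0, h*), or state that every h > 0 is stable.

(-2.7853,0); λ=-9 ⇒ h* = 0.3095.

With y'=λy (z=hλ):
  order 4, 4-stage ⇒ R(z)=1+z+z^2/2+z^3/6+z^4/24
  (e.g. R(-1.42)=0.28040, |R|=0.28040)

Boundary: |R(x)|=1, x<0.
x=-1.42: |R|=0.2804
|R(-2.91)|=1.2049 |R(-2.22)|=0.4327 |R(-1.02)|=0.3684
Bisect:
  x_lo=-3.1582 |R|=1.7240  x_hi=-0.2760 |R|=0.7588
  mid=-1.71709 |R|=0.27554 →hi
  mid=-2.43765 |R|=0.59048 →hi
  mid=-2.79792 |R|=1.01921 →lo
  mid=-2.61778 |R|=0.77546 →hi
  mid=-2.70785 |R|=0.88938 →hi
  mid=-2.75289 |R|=0.95223 →hi
  mid=-2.77540 |R|=0.98519 →hi
  mid=-2.78666 |R|=1.00207 →lo
  mid=-2.78103 |R|=0.99360 →hi
  ...
  [-2.78543,-2.78526] ⇒ x*=-2.7853
Stable set (-2.7853, 0).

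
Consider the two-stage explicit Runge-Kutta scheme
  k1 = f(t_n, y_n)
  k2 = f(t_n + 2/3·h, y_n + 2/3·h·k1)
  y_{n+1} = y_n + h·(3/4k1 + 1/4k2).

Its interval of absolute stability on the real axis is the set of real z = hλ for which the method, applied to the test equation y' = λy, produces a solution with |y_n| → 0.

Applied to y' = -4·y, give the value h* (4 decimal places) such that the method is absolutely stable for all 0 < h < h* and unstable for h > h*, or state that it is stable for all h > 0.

Test eqn y'=λy, z=hλ:
  k1=λy_n ⇒ h·k1=z·y_n;  k2=λ(1+2/3z)y_n ⇒ h·k2=z(1+2/3z)y_n
  y_{n+1}/y_n = 1 + 3/4z + 1/4z(1+2/3z) = 1 + z + 1/6z²
  R(z) = 1 + z + 1/6z².

Need |R(x)|<1, x<0.
x=-1.17: |R|=0.0582
R=1: x+1/6x²=0 ⇒ x=−6=-6.0000; min R=1−1/(4·1/6)=-0.5000>−1
Confirm numerically:
  x=-5.113: |R|=0.24413 <1
  x=-3.971: |R|=0.34286 <1
  x=-2.815: |R|=0.49430 <1
  x=-6.427: |R|=1.45739 >1
  x=-6.197: |R|=1.20347 >1
So |R|<1 on (-6.0000, 0).

(-6.0000,0); λ=-4 ⇒ h* = (6)/4 = 1.5000.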